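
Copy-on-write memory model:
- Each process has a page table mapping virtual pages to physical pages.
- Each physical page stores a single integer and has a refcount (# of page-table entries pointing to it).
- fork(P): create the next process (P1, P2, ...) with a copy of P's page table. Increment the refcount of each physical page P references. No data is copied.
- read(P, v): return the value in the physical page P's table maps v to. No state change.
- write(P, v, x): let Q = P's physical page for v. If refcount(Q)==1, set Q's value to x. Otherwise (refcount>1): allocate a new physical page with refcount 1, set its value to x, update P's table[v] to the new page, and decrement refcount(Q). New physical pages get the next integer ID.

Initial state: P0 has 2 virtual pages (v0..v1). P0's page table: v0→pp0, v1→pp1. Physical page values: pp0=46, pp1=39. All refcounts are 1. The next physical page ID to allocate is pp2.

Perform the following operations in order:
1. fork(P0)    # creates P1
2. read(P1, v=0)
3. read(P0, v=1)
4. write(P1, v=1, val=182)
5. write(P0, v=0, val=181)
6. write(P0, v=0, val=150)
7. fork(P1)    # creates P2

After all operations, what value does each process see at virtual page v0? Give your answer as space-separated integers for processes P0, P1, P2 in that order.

Answer: 150 46 46

Derivation:
Op 1: fork(P0) -> P1. 2 ppages; refcounts: pp0:2 pp1:2
Op 2: read(P1, v0) -> 46. No state change.
Op 3: read(P0, v1) -> 39. No state change.
Op 4: write(P1, v1, 182). refcount(pp1)=2>1 -> COPY to pp2. 3 ppages; refcounts: pp0:2 pp1:1 pp2:1
Op 5: write(P0, v0, 181). refcount(pp0)=2>1 -> COPY to pp3. 4 ppages; refcounts: pp0:1 pp1:1 pp2:1 pp3:1
Op 6: write(P0, v0, 150). refcount(pp3)=1 -> write in place. 4 ppages; refcounts: pp0:1 pp1:1 pp2:1 pp3:1
Op 7: fork(P1) -> P2. 4 ppages; refcounts: pp0:2 pp1:1 pp2:2 pp3:1
P0: v0 -> pp3 = 150
P1: v0 -> pp0 = 46
P2: v0 -> pp0 = 46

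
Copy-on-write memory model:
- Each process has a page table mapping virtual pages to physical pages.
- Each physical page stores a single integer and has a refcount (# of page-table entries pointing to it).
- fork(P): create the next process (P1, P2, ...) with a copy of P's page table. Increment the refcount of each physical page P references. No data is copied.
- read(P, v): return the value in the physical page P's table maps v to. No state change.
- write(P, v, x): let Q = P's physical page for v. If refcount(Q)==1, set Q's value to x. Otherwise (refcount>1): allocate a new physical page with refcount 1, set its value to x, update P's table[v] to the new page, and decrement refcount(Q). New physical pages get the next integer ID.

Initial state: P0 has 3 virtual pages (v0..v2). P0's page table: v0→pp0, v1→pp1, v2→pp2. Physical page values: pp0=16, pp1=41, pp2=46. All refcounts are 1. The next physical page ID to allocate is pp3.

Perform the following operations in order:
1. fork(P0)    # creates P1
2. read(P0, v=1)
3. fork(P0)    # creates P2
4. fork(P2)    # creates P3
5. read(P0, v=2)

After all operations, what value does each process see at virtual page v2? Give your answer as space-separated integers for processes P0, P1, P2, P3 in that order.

Op 1: fork(P0) -> P1. 3 ppages; refcounts: pp0:2 pp1:2 pp2:2
Op 2: read(P0, v1) -> 41. No state change.
Op 3: fork(P0) -> P2. 3 ppages; refcounts: pp0:3 pp1:3 pp2:3
Op 4: fork(P2) -> P3. 3 ppages; refcounts: pp0:4 pp1:4 pp2:4
Op 5: read(P0, v2) -> 46. No state change.
P0: v2 -> pp2 = 46
P1: v2 -> pp2 = 46
P2: v2 -> pp2 = 46
P3: v2 -> pp2 = 46

Answer: 46 46 46 46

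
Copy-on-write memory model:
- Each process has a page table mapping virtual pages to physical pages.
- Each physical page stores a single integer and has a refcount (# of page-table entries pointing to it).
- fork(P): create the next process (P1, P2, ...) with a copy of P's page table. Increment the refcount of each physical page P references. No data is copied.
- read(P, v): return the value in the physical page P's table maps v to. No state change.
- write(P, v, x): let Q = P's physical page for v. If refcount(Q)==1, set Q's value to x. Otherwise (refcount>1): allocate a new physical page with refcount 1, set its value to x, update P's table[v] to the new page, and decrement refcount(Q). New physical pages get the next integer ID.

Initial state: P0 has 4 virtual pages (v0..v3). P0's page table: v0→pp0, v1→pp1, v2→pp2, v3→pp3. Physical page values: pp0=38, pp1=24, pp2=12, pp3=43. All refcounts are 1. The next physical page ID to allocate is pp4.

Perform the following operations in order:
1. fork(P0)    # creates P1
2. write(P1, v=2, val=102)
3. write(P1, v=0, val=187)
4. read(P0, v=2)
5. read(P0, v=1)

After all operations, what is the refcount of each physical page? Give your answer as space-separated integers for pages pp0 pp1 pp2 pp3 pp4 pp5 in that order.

Op 1: fork(P0) -> P1. 4 ppages; refcounts: pp0:2 pp1:2 pp2:2 pp3:2
Op 2: write(P1, v2, 102). refcount(pp2)=2>1 -> COPY to pp4. 5 ppages; refcounts: pp0:2 pp1:2 pp2:1 pp3:2 pp4:1
Op 3: write(P1, v0, 187). refcount(pp0)=2>1 -> COPY to pp5. 6 ppages; refcounts: pp0:1 pp1:2 pp2:1 pp3:2 pp4:1 pp5:1
Op 4: read(P0, v2) -> 12. No state change.
Op 5: read(P0, v1) -> 24. No state change.

Answer: 1 2 1 2 1 1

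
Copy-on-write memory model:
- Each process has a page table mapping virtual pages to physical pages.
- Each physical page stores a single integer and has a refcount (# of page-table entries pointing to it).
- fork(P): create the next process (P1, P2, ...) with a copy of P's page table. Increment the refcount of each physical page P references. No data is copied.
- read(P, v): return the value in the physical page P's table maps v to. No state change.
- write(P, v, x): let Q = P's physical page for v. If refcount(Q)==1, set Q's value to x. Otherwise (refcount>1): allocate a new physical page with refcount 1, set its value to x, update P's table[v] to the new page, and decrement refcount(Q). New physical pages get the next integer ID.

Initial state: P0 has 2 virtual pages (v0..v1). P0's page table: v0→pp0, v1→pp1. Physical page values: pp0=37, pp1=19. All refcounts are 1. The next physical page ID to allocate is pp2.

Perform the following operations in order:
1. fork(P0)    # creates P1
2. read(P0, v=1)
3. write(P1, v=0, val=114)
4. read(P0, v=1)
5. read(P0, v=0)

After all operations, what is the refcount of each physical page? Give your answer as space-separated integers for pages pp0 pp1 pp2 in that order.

Answer: 1 2 1

Derivation:
Op 1: fork(P0) -> P1. 2 ppages; refcounts: pp0:2 pp1:2
Op 2: read(P0, v1) -> 19. No state change.
Op 3: write(P1, v0, 114). refcount(pp0)=2>1 -> COPY to pp2. 3 ppages; refcounts: pp0:1 pp1:2 pp2:1
Op 4: read(P0, v1) -> 19. No state change.
Op 5: read(P0, v0) -> 37. No state change.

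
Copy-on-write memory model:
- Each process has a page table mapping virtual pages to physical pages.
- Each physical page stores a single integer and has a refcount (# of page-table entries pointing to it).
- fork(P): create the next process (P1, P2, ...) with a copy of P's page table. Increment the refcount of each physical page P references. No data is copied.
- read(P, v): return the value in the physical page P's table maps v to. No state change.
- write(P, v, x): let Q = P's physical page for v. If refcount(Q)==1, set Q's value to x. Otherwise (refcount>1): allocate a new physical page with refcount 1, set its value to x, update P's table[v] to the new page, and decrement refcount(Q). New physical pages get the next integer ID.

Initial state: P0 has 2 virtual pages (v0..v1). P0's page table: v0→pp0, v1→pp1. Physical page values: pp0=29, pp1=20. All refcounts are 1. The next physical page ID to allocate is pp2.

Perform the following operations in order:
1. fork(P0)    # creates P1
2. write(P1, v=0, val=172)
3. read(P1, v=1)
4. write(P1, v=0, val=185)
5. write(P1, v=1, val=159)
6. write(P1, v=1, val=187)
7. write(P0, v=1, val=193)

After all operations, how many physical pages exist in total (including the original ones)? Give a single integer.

Answer: 4

Derivation:
Op 1: fork(P0) -> P1. 2 ppages; refcounts: pp0:2 pp1:2
Op 2: write(P1, v0, 172). refcount(pp0)=2>1 -> COPY to pp2. 3 ppages; refcounts: pp0:1 pp1:2 pp2:1
Op 3: read(P1, v1) -> 20. No state change.
Op 4: write(P1, v0, 185). refcount(pp2)=1 -> write in place. 3 ppages; refcounts: pp0:1 pp1:2 pp2:1
Op 5: write(P1, v1, 159). refcount(pp1)=2>1 -> COPY to pp3. 4 ppages; refcounts: pp0:1 pp1:1 pp2:1 pp3:1
Op 6: write(P1, v1, 187). refcount(pp3)=1 -> write in place. 4 ppages; refcounts: pp0:1 pp1:1 pp2:1 pp3:1
Op 7: write(P0, v1, 193). refcount(pp1)=1 -> write in place. 4 ppages; refcounts: pp0:1 pp1:1 pp2:1 pp3:1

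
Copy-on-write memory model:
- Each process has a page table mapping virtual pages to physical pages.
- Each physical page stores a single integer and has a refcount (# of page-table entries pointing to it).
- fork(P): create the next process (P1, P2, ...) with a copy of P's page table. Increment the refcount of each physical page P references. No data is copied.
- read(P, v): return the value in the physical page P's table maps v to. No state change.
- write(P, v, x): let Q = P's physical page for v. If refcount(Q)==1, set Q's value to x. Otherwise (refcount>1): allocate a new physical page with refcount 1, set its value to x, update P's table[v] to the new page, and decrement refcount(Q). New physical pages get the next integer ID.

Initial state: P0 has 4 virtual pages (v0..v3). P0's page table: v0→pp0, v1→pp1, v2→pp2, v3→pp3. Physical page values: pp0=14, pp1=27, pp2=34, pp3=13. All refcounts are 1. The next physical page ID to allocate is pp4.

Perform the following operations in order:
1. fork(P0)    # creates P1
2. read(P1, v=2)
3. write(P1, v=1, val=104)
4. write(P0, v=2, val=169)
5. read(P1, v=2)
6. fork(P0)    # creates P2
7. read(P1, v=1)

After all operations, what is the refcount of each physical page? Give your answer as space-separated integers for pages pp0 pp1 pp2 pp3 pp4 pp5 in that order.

Op 1: fork(P0) -> P1. 4 ppages; refcounts: pp0:2 pp1:2 pp2:2 pp3:2
Op 2: read(P1, v2) -> 34. No state change.
Op 3: write(P1, v1, 104). refcount(pp1)=2>1 -> COPY to pp4. 5 ppages; refcounts: pp0:2 pp1:1 pp2:2 pp3:2 pp4:1
Op 4: write(P0, v2, 169). refcount(pp2)=2>1 -> COPY to pp5. 6 ppages; refcounts: pp0:2 pp1:1 pp2:1 pp3:2 pp4:1 pp5:1
Op 5: read(P1, v2) -> 34. No state change.
Op 6: fork(P0) -> P2. 6 ppages; refcounts: pp0:3 pp1:2 pp2:1 pp3:3 pp4:1 pp5:2
Op 7: read(P1, v1) -> 104. No state change.

Answer: 3 2 1 3 1 2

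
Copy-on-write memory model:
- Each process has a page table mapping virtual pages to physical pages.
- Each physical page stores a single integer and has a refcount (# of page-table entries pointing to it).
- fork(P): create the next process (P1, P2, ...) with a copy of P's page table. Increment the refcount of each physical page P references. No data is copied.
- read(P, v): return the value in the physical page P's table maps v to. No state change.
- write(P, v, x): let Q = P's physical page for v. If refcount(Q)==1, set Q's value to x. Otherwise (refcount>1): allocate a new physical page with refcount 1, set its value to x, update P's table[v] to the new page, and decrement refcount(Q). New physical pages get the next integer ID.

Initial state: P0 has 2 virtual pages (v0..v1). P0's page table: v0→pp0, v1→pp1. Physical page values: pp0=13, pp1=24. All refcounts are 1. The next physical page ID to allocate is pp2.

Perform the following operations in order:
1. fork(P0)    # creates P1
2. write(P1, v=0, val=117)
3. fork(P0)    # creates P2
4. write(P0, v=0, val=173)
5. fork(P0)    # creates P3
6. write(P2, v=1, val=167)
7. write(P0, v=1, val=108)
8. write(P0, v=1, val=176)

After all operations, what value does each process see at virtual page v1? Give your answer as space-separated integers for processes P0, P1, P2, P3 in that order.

Answer: 176 24 167 24

Derivation:
Op 1: fork(P0) -> P1. 2 ppages; refcounts: pp0:2 pp1:2
Op 2: write(P1, v0, 117). refcount(pp0)=2>1 -> COPY to pp2. 3 ppages; refcounts: pp0:1 pp1:2 pp2:1
Op 3: fork(P0) -> P2. 3 ppages; refcounts: pp0:2 pp1:3 pp2:1
Op 4: write(P0, v0, 173). refcount(pp0)=2>1 -> COPY to pp3. 4 ppages; refcounts: pp0:1 pp1:3 pp2:1 pp3:1
Op 5: fork(P0) -> P3. 4 ppages; refcounts: pp0:1 pp1:4 pp2:1 pp3:2
Op 6: write(P2, v1, 167). refcount(pp1)=4>1 -> COPY to pp4. 5 ppages; refcounts: pp0:1 pp1:3 pp2:1 pp3:2 pp4:1
Op 7: write(P0, v1, 108). refcount(pp1)=3>1 -> COPY to pp5. 6 ppages; refcounts: pp0:1 pp1:2 pp2:1 pp3:2 pp4:1 pp5:1
Op 8: write(P0, v1, 176). refcount(pp5)=1 -> write in place. 6 ppages; refcounts: pp0:1 pp1:2 pp2:1 pp3:2 pp4:1 pp5:1
P0: v1 -> pp5 = 176
P1: v1 -> pp1 = 24
P2: v1 -> pp4 = 167
P3: v1 -> pp1 = 24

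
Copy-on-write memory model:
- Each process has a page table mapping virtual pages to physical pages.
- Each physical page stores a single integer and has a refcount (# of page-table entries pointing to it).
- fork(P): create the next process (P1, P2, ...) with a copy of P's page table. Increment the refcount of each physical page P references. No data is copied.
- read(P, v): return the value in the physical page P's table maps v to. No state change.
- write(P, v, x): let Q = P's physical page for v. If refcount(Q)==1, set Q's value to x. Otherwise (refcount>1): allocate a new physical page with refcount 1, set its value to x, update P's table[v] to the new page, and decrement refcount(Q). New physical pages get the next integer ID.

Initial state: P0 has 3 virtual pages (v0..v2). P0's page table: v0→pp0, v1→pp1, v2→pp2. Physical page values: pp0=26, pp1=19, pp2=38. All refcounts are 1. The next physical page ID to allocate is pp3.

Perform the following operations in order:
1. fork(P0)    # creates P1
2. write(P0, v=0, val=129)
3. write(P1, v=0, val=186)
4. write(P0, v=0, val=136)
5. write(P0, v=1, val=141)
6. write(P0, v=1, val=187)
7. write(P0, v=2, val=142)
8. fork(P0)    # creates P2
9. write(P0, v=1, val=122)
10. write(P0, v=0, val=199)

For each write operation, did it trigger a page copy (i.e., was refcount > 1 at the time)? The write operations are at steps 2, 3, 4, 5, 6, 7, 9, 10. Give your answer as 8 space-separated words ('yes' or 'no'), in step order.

Op 1: fork(P0) -> P1. 3 ppages; refcounts: pp0:2 pp1:2 pp2:2
Op 2: write(P0, v0, 129). refcount(pp0)=2>1 -> COPY to pp3. 4 ppages; refcounts: pp0:1 pp1:2 pp2:2 pp3:1
Op 3: write(P1, v0, 186). refcount(pp0)=1 -> write in place. 4 ppages; refcounts: pp0:1 pp1:2 pp2:2 pp3:1
Op 4: write(P0, v0, 136). refcount(pp3)=1 -> write in place. 4 ppages; refcounts: pp0:1 pp1:2 pp2:2 pp3:1
Op 5: write(P0, v1, 141). refcount(pp1)=2>1 -> COPY to pp4. 5 ppages; refcounts: pp0:1 pp1:1 pp2:2 pp3:1 pp4:1
Op 6: write(P0, v1, 187). refcount(pp4)=1 -> write in place. 5 ppages; refcounts: pp0:1 pp1:1 pp2:2 pp3:1 pp4:1
Op 7: write(P0, v2, 142). refcount(pp2)=2>1 -> COPY to pp5. 6 ppages; refcounts: pp0:1 pp1:1 pp2:1 pp3:1 pp4:1 pp5:1
Op 8: fork(P0) -> P2. 6 ppages; refcounts: pp0:1 pp1:1 pp2:1 pp3:2 pp4:2 pp5:2
Op 9: write(P0, v1, 122). refcount(pp4)=2>1 -> COPY to pp6. 7 ppages; refcounts: pp0:1 pp1:1 pp2:1 pp3:2 pp4:1 pp5:2 pp6:1
Op 10: write(P0, v0, 199). refcount(pp3)=2>1 -> COPY to pp7. 8 ppages; refcounts: pp0:1 pp1:1 pp2:1 pp3:1 pp4:1 pp5:2 pp6:1 pp7:1

yes no no yes no yes yes yes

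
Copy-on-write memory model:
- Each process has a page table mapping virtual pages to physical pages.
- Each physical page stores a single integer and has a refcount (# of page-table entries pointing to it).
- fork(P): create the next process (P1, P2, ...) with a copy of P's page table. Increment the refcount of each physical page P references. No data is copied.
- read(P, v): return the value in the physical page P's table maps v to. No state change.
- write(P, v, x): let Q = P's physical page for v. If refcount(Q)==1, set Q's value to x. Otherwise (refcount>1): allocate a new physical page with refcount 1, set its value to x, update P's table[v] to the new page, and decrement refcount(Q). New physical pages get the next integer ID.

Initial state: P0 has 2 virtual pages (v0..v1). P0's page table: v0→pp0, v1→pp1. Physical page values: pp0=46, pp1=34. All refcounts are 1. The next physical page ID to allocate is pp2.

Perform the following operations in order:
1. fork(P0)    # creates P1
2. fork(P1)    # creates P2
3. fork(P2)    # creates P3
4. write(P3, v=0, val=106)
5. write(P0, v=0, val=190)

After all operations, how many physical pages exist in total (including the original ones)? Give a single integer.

Op 1: fork(P0) -> P1. 2 ppages; refcounts: pp0:2 pp1:2
Op 2: fork(P1) -> P2. 2 ppages; refcounts: pp0:3 pp1:3
Op 3: fork(P2) -> P3. 2 ppages; refcounts: pp0:4 pp1:4
Op 4: write(P3, v0, 106). refcount(pp0)=4>1 -> COPY to pp2. 3 ppages; refcounts: pp0:3 pp1:4 pp2:1
Op 5: write(P0, v0, 190). refcount(pp0)=3>1 -> COPY to pp3. 4 ppages; refcounts: pp0:2 pp1:4 pp2:1 pp3:1

Answer: 4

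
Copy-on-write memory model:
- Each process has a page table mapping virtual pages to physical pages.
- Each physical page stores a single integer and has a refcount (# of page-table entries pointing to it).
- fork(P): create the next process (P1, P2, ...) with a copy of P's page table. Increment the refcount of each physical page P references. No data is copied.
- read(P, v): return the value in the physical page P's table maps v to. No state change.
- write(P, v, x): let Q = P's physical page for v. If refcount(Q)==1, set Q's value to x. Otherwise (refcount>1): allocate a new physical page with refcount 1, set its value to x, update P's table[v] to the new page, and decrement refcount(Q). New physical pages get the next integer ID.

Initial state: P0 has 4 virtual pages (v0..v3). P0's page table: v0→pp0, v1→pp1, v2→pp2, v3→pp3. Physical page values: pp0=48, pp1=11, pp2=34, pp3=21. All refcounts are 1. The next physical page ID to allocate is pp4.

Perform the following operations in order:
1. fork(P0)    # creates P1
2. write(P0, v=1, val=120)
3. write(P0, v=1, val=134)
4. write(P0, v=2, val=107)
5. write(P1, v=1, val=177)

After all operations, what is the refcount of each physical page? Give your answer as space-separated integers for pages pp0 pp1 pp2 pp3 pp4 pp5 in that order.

Op 1: fork(P0) -> P1. 4 ppages; refcounts: pp0:2 pp1:2 pp2:2 pp3:2
Op 2: write(P0, v1, 120). refcount(pp1)=2>1 -> COPY to pp4. 5 ppages; refcounts: pp0:2 pp1:1 pp2:2 pp3:2 pp4:1
Op 3: write(P0, v1, 134). refcount(pp4)=1 -> write in place. 5 ppages; refcounts: pp0:2 pp1:1 pp2:2 pp3:2 pp4:1
Op 4: write(P0, v2, 107). refcount(pp2)=2>1 -> COPY to pp5. 6 ppages; refcounts: pp0:2 pp1:1 pp2:1 pp3:2 pp4:1 pp5:1
Op 5: write(P1, v1, 177). refcount(pp1)=1 -> write in place. 6 ppages; refcounts: pp0:2 pp1:1 pp2:1 pp3:2 pp4:1 pp5:1

Answer: 2 1 1 2 1 1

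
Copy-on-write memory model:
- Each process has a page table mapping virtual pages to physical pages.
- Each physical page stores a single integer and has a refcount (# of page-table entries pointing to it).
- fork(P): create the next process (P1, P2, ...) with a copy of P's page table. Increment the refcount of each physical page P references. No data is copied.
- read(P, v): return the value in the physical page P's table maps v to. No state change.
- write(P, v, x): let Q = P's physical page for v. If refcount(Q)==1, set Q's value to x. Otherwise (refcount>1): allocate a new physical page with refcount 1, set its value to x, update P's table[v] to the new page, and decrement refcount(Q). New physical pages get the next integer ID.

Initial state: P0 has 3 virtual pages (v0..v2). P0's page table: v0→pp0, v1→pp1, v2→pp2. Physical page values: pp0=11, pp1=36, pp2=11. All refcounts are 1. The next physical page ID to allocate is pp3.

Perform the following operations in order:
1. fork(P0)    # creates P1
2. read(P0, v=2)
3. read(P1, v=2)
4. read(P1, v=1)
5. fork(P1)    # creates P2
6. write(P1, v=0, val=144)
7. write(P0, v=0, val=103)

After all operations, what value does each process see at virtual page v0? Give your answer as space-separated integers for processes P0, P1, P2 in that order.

Answer: 103 144 11

Derivation:
Op 1: fork(P0) -> P1. 3 ppages; refcounts: pp0:2 pp1:2 pp2:2
Op 2: read(P0, v2) -> 11. No state change.
Op 3: read(P1, v2) -> 11. No state change.
Op 4: read(P1, v1) -> 36. No state change.
Op 5: fork(P1) -> P2. 3 ppages; refcounts: pp0:3 pp1:3 pp2:3
Op 6: write(P1, v0, 144). refcount(pp0)=3>1 -> COPY to pp3. 4 ppages; refcounts: pp0:2 pp1:3 pp2:3 pp3:1
Op 7: write(P0, v0, 103). refcount(pp0)=2>1 -> COPY to pp4. 5 ppages; refcounts: pp0:1 pp1:3 pp2:3 pp3:1 pp4:1
P0: v0 -> pp4 = 103
P1: v0 -> pp3 = 144
P2: v0 -> pp0 = 11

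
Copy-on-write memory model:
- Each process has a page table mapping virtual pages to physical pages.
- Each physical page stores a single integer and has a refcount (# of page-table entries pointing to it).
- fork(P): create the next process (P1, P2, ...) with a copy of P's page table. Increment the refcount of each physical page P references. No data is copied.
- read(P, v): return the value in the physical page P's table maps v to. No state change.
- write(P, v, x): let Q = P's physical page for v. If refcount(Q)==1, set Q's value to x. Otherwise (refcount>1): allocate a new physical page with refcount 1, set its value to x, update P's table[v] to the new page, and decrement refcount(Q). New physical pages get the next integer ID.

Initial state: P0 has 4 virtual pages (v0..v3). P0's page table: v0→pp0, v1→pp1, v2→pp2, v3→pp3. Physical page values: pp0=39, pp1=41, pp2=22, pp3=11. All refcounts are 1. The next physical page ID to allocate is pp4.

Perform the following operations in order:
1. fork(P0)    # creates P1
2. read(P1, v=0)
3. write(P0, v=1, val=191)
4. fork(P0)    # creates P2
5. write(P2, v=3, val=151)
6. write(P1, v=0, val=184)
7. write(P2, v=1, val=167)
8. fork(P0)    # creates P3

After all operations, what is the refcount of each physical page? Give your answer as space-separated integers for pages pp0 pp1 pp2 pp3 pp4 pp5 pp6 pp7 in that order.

Op 1: fork(P0) -> P1. 4 ppages; refcounts: pp0:2 pp1:2 pp2:2 pp3:2
Op 2: read(P1, v0) -> 39. No state change.
Op 3: write(P0, v1, 191). refcount(pp1)=2>1 -> COPY to pp4. 5 ppages; refcounts: pp0:2 pp1:1 pp2:2 pp3:2 pp4:1
Op 4: fork(P0) -> P2. 5 ppages; refcounts: pp0:3 pp1:1 pp2:3 pp3:3 pp4:2
Op 5: write(P2, v3, 151). refcount(pp3)=3>1 -> COPY to pp5. 6 ppages; refcounts: pp0:3 pp1:1 pp2:3 pp3:2 pp4:2 pp5:1
Op 6: write(P1, v0, 184). refcount(pp0)=3>1 -> COPY to pp6. 7 ppages; refcounts: pp0:2 pp1:1 pp2:3 pp3:2 pp4:2 pp5:1 pp6:1
Op 7: write(P2, v1, 167). refcount(pp4)=2>1 -> COPY to pp7. 8 ppages; refcounts: pp0:2 pp1:1 pp2:3 pp3:2 pp4:1 pp5:1 pp6:1 pp7:1
Op 8: fork(P0) -> P3. 8 ppages; refcounts: pp0:3 pp1:1 pp2:4 pp3:3 pp4:2 pp5:1 pp6:1 pp7:1

Answer: 3 1 4 3 2 1 1 1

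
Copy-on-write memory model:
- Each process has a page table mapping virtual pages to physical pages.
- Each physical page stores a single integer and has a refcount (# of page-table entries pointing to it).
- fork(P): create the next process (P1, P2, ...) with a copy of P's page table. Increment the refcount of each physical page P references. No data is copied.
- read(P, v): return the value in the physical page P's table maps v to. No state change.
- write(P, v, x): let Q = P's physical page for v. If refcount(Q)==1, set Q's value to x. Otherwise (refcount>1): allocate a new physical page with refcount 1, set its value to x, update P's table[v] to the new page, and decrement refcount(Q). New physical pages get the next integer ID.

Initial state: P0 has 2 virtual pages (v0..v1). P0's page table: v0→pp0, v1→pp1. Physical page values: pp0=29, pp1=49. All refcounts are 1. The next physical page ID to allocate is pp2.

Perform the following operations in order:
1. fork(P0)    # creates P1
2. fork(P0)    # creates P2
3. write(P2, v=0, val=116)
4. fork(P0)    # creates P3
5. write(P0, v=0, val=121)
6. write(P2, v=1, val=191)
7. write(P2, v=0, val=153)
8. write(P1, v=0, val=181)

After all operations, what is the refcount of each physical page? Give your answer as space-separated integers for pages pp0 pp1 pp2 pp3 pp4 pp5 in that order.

Answer: 1 3 1 1 1 1

Derivation:
Op 1: fork(P0) -> P1. 2 ppages; refcounts: pp0:2 pp1:2
Op 2: fork(P0) -> P2. 2 ppages; refcounts: pp0:3 pp1:3
Op 3: write(P2, v0, 116). refcount(pp0)=3>1 -> COPY to pp2. 3 ppages; refcounts: pp0:2 pp1:3 pp2:1
Op 4: fork(P0) -> P3. 3 ppages; refcounts: pp0:3 pp1:4 pp2:1
Op 5: write(P0, v0, 121). refcount(pp0)=3>1 -> COPY to pp3. 4 ppages; refcounts: pp0:2 pp1:4 pp2:1 pp3:1
Op 6: write(P2, v1, 191). refcount(pp1)=4>1 -> COPY to pp4. 5 ppages; refcounts: pp0:2 pp1:3 pp2:1 pp3:1 pp4:1
Op 7: write(P2, v0, 153). refcount(pp2)=1 -> write in place. 5 ppages; refcounts: pp0:2 pp1:3 pp2:1 pp3:1 pp4:1
Op 8: write(P1, v0, 181). refcount(pp0)=2>1 -> COPY to pp5. 6 ppages; refcounts: pp0:1 pp1:3 pp2:1 pp3:1 pp4:1 pp5:1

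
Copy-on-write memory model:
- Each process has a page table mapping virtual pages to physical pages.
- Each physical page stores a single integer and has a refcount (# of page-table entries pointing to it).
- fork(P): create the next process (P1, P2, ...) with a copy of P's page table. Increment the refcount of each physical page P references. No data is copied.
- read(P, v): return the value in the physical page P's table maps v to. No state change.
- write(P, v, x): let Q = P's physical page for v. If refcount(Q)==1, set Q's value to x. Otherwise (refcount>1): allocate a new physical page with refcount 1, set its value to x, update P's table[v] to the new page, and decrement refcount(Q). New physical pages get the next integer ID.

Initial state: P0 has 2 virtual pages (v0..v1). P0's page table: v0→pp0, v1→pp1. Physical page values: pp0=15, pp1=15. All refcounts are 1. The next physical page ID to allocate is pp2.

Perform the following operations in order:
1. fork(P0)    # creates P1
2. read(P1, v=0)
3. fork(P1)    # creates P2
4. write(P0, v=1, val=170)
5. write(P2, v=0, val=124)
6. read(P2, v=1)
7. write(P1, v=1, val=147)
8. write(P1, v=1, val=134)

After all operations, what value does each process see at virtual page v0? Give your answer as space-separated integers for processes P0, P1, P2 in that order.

Answer: 15 15 124

Derivation:
Op 1: fork(P0) -> P1. 2 ppages; refcounts: pp0:2 pp1:2
Op 2: read(P1, v0) -> 15. No state change.
Op 3: fork(P1) -> P2. 2 ppages; refcounts: pp0:3 pp1:3
Op 4: write(P0, v1, 170). refcount(pp1)=3>1 -> COPY to pp2. 3 ppages; refcounts: pp0:3 pp1:2 pp2:1
Op 5: write(P2, v0, 124). refcount(pp0)=3>1 -> COPY to pp3. 4 ppages; refcounts: pp0:2 pp1:2 pp2:1 pp3:1
Op 6: read(P2, v1) -> 15. No state change.
Op 7: write(P1, v1, 147). refcount(pp1)=2>1 -> COPY to pp4. 5 ppages; refcounts: pp0:2 pp1:1 pp2:1 pp3:1 pp4:1
Op 8: write(P1, v1, 134). refcount(pp4)=1 -> write in place. 5 ppages; refcounts: pp0:2 pp1:1 pp2:1 pp3:1 pp4:1
P0: v0 -> pp0 = 15
P1: v0 -> pp0 = 15
P2: v0 -> pp3 = 124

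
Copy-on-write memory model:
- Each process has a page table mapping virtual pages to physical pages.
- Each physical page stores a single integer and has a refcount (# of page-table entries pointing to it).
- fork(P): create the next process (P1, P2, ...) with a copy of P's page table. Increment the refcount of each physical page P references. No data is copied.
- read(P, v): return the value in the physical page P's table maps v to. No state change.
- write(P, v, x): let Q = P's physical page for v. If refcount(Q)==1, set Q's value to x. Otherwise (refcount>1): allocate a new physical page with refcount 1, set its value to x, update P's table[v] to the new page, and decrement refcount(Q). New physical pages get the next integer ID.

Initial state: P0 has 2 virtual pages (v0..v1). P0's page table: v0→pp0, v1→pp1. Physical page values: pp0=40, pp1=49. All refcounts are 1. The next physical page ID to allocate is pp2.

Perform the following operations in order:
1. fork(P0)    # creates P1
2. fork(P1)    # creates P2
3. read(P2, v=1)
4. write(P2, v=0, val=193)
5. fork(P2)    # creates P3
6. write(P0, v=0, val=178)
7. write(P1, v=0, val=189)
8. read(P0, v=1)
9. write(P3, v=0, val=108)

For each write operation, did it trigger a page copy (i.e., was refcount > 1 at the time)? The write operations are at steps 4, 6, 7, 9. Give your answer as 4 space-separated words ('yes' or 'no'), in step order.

Op 1: fork(P0) -> P1. 2 ppages; refcounts: pp0:2 pp1:2
Op 2: fork(P1) -> P2. 2 ppages; refcounts: pp0:3 pp1:3
Op 3: read(P2, v1) -> 49. No state change.
Op 4: write(P2, v0, 193). refcount(pp0)=3>1 -> COPY to pp2. 3 ppages; refcounts: pp0:2 pp1:3 pp2:1
Op 5: fork(P2) -> P3. 3 ppages; refcounts: pp0:2 pp1:4 pp2:2
Op 6: write(P0, v0, 178). refcount(pp0)=2>1 -> COPY to pp3. 4 ppages; refcounts: pp0:1 pp1:4 pp2:2 pp3:1
Op 7: write(P1, v0, 189). refcount(pp0)=1 -> write in place. 4 ppages; refcounts: pp0:1 pp1:4 pp2:2 pp3:1
Op 8: read(P0, v1) -> 49. No state change.
Op 9: write(P3, v0, 108). refcount(pp2)=2>1 -> COPY to pp4. 5 ppages; refcounts: pp0:1 pp1:4 pp2:1 pp3:1 pp4:1

yes yes no yes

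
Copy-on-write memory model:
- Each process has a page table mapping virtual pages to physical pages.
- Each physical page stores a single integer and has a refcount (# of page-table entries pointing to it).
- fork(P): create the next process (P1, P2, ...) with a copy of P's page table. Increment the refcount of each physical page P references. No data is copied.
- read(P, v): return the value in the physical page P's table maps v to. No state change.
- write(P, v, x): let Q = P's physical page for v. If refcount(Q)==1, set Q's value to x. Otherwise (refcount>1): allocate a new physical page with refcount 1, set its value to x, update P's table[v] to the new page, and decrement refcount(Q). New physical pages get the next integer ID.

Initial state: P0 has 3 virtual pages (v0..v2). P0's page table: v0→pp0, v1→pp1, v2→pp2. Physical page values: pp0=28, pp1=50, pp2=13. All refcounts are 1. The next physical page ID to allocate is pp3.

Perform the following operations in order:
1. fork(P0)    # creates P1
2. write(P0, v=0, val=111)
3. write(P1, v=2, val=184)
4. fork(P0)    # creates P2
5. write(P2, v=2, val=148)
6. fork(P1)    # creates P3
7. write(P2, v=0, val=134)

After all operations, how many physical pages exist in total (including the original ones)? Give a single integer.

Op 1: fork(P0) -> P1. 3 ppages; refcounts: pp0:2 pp1:2 pp2:2
Op 2: write(P0, v0, 111). refcount(pp0)=2>1 -> COPY to pp3. 4 ppages; refcounts: pp0:1 pp1:2 pp2:2 pp3:1
Op 3: write(P1, v2, 184). refcount(pp2)=2>1 -> COPY to pp4. 5 ppages; refcounts: pp0:1 pp1:2 pp2:1 pp3:1 pp4:1
Op 4: fork(P0) -> P2. 5 ppages; refcounts: pp0:1 pp1:3 pp2:2 pp3:2 pp4:1
Op 5: write(P2, v2, 148). refcount(pp2)=2>1 -> COPY to pp5. 6 ppages; refcounts: pp0:1 pp1:3 pp2:1 pp3:2 pp4:1 pp5:1
Op 6: fork(P1) -> P3. 6 ppages; refcounts: pp0:2 pp1:4 pp2:1 pp3:2 pp4:2 pp5:1
Op 7: write(P2, v0, 134). refcount(pp3)=2>1 -> COPY to pp6. 7 ppages; refcounts: pp0:2 pp1:4 pp2:1 pp3:1 pp4:2 pp5:1 pp6:1

Answer: 7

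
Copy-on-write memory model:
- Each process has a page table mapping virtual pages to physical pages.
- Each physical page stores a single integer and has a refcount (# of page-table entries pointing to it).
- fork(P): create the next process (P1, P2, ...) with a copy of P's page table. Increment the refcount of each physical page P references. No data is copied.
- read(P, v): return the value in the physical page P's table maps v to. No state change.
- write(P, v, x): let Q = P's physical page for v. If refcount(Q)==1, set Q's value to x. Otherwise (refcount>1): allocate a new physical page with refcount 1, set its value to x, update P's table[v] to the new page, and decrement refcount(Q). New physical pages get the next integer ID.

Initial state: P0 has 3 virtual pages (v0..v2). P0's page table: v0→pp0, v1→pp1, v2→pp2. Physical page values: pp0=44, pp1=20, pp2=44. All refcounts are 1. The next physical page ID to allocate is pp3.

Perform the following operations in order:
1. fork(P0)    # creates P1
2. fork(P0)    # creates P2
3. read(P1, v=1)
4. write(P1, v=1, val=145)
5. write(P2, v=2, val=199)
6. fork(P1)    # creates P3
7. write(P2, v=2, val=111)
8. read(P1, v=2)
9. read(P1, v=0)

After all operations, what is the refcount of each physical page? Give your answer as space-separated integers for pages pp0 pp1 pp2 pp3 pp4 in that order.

Op 1: fork(P0) -> P1. 3 ppages; refcounts: pp0:2 pp1:2 pp2:2
Op 2: fork(P0) -> P2. 3 ppages; refcounts: pp0:3 pp1:3 pp2:3
Op 3: read(P1, v1) -> 20. No state change.
Op 4: write(P1, v1, 145). refcount(pp1)=3>1 -> COPY to pp3. 4 ppages; refcounts: pp0:3 pp1:2 pp2:3 pp3:1
Op 5: write(P2, v2, 199). refcount(pp2)=3>1 -> COPY to pp4. 5 ppages; refcounts: pp0:3 pp1:2 pp2:2 pp3:1 pp4:1
Op 6: fork(P1) -> P3. 5 ppages; refcounts: pp0:4 pp1:2 pp2:3 pp3:2 pp4:1
Op 7: write(P2, v2, 111). refcount(pp4)=1 -> write in place. 5 ppages; refcounts: pp0:4 pp1:2 pp2:3 pp3:2 pp4:1
Op 8: read(P1, v2) -> 44. No state change.
Op 9: read(P1, v0) -> 44. No state change.

Answer: 4 2 3 2 1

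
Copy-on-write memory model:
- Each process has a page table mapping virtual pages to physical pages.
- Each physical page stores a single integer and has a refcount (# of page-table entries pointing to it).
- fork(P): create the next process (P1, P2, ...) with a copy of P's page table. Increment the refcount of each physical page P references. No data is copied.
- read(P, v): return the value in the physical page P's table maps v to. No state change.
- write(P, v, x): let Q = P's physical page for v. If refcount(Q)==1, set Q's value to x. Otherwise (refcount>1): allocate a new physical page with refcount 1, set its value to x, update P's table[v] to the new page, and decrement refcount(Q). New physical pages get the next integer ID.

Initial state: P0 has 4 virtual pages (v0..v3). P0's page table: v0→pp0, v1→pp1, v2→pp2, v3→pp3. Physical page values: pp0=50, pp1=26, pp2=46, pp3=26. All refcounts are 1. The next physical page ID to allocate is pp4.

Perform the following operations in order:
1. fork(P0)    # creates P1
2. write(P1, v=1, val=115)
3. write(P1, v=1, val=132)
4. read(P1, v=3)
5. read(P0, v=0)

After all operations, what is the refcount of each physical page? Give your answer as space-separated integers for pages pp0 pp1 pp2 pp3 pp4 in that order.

Answer: 2 1 2 2 1

Derivation:
Op 1: fork(P0) -> P1. 4 ppages; refcounts: pp0:2 pp1:2 pp2:2 pp3:2
Op 2: write(P1, v1, 115). refcount(pp1)=2>1 -> COPY to pp4. 5 ppages; refcounts: pp0:2 pp1:1 pp2:2 pp3:2 pp4:1
Op 3: write(P1, v1, 132). refcount(pp4)=1 -> write in place. 5 ppages; refcounts: pp0:2 pp1:1 pp2:2 pp3:2 pp4:1
Op 4: read(P1, v3) -> 26. No state change.
Op 5: read(P0, v0) -> 50. No state change.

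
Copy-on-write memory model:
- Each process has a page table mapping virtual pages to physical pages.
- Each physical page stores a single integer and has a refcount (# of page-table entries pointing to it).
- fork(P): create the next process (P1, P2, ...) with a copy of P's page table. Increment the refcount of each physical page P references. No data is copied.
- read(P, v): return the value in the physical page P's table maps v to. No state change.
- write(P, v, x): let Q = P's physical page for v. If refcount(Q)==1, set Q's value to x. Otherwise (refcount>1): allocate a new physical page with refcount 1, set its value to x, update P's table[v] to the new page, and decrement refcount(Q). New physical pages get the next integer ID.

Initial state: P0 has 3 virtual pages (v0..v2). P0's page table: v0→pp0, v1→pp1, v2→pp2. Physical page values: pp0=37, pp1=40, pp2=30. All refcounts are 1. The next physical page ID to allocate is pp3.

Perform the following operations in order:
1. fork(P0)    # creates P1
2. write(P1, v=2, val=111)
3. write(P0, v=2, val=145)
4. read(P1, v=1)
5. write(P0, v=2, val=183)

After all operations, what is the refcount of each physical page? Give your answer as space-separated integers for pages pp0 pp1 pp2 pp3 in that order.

Answer: 2 2 1 1

Derivation:
Op 1: fork(P0) -> P1. 3 ppages; refcounts: pp0:2 pp1:2 pp2:2
Op 2: write(P1, v2, 111). refcount(pp2)=2>1 -> COPY to pp3. 4 ppages; refcounts: pp0:2 pp1:2 pp2:1 pp3:1
Op 3: write(P0, v2, 145). refcount(pp2)=1 -> write in place. 4 ppages; refcounts: pp0:2 pp1:2 pp2:1 pp3:1
Op 4: read(P1, v1) -> 40. No state change.
Op 5: write(P0, v2, 183). refcount(pp2)=1 -> write in place. 4 ppages; refcounts: pp0:2 pp1:2 pp2:1 pp3:1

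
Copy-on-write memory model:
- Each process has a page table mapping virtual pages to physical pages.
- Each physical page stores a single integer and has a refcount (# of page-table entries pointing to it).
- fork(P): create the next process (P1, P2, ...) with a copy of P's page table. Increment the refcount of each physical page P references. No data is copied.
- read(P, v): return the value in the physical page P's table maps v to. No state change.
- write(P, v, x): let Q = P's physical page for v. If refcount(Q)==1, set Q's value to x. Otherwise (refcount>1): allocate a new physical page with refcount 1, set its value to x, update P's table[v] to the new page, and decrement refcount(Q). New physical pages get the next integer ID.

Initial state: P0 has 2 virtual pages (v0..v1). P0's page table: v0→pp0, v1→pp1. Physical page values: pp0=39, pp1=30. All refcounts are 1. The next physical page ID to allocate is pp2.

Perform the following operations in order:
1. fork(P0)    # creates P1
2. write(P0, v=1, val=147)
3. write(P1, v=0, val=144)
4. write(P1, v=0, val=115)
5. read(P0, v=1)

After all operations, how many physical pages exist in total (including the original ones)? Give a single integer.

Op 1: fork(P0) -> P1. 2 ppages; refcounts: pp0:2 pp1:2
Op 2: write(P0, v1, 147). refcount(pp1)=2>1 -> COPY to pp2. 3 ppages; refcounts: pp0:2 pp1:1 pp2:1
Op 3: write(P1, v0, 144). refcount(pp0)=2>1 -> COPY to pp3. 4 ppages; refcounts: pp0:1 pp1:1 pp2:1 pp3:1
Op 4: write(P1, v0, 115). refcount(pp3)=1 -> write in place. 4 ppages; refcounts: pp0:1 pp1:1 pp2:1 pp3:1
Op 5: read(P0, v1) -> 147. No state change.

Answer: 4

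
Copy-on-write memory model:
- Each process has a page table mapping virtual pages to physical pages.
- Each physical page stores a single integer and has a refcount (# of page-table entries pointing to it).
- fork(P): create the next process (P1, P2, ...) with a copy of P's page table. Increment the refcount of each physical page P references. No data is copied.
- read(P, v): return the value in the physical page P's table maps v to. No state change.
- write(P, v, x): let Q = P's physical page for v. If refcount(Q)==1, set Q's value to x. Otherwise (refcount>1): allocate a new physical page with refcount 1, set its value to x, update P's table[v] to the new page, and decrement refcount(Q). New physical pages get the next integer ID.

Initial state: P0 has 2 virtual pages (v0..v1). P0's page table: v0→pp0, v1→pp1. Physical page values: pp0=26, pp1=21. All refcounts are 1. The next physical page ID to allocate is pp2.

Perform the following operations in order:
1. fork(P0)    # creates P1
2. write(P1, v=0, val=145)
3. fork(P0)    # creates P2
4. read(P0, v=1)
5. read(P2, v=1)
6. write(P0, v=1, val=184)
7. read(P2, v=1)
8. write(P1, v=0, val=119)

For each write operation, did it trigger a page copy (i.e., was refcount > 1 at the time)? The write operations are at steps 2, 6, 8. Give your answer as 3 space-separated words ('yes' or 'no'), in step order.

Op 1: fork(P0) -> P1. 2 ppages; refcounts: pp0:2 pp1:2
Op 2: write(P1, v0, 145). refcount(pp0)=2>1 -> COPY to pp2. 3 ppages; refcounts: pp0:1 pp1:2 pp2:1
Op 3: fork(P0) -> P2. 3 ppages; refcounts: pp0:2 pp1:3 pp2:1
Op 4: read(P0, v1) -> 21. No state change.
Op 5: read(P2, v1) -> 21. No state change.
Op 6: write(P0, v1, 184). refcount(pp1)=3>1 -> COPY to pp3. 4 ppages; refcounts: pp0:2 pp1:2 pp2:1 pp3:1
Op 7: read(P2, v1) -> 21. No state change.
Op 8: write(P1, v0, 119). refcount(pp2)=1 -> write in place. 4 ppages; refcounts: pp0:2 pp1:2 pp2:1 pp3:1

yes yes no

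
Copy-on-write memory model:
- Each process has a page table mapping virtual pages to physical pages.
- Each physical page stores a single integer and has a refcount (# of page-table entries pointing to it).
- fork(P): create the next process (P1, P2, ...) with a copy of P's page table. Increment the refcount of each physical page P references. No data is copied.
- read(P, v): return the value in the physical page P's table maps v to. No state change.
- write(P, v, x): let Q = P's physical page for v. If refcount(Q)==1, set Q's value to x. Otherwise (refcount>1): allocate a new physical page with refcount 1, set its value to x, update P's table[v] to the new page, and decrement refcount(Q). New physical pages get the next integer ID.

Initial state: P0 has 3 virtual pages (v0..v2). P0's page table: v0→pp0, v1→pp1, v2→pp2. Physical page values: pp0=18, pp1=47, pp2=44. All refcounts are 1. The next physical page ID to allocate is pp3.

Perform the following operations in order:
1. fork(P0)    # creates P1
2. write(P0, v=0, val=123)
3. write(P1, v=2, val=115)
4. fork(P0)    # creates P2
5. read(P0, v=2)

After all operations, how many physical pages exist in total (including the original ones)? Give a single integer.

Answer: 5

Derivation:
Op 1: fork(P0) -> P1. 3 ppages; refcounts: pp0:2 pp1:2 pp2:2
Op 2: write(P0, v0, 123). refcount(pp0)=2>1 -> COPY to pp3. 4 ppages; refcounts: pp0:1 pp1:2 pp2:2 pp3:1
Op 3: write(P1, v2, 115). refcount(pp2)=2>1 -> COPY to pp4. 5 ppages; refcounts: pp0:1 pp1:2 pp2:1 pp3:1 pp4:1
Op 4: fork(P0) -> P2. 5 ppages; refcounts: pp0:1 pp1:3 pp2:2 pp3:2 pp4:1
Op 5: read(P0, v2) -> 44. No state change.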